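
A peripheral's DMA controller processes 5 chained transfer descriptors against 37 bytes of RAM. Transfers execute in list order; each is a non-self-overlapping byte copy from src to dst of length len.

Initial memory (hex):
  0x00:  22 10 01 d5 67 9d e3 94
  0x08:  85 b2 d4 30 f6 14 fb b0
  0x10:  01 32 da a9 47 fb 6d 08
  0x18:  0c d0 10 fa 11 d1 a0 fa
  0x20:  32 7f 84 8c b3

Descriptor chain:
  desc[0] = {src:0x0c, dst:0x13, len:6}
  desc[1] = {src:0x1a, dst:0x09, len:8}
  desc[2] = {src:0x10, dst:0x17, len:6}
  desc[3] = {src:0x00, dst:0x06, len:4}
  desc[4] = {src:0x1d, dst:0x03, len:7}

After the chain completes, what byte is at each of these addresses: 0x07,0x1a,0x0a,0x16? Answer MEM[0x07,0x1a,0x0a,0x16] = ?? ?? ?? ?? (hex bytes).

MEM[0x07,0x1a,0x0a,0x16] = 7f f6 fa b0

#0 dst[0x13+6] := {0xf6,0x14,0xfb,0xb0,0x01,0x32}
#1 dst[0x09+8] := {0x10,0xfa,0x11,0xd1,0xa0,0xfa,0x32,0x7f}
#2 dst[0x17+6] := {0x7f,0x32,0xda,0xf6,0x14,0xfb}
#3 dst[0x06+4] := {0x22,0x10,0x01,0xd5}
#4 dst[0x03+7] := {0xd1,0xa0,0xfa,0x32,0x7f,0x84,0x8c}
query mem[0x07]=0x7f, mem[0x1a]=0xf6, mem[0x0a]=0xfa, mem[0x16]=0xb0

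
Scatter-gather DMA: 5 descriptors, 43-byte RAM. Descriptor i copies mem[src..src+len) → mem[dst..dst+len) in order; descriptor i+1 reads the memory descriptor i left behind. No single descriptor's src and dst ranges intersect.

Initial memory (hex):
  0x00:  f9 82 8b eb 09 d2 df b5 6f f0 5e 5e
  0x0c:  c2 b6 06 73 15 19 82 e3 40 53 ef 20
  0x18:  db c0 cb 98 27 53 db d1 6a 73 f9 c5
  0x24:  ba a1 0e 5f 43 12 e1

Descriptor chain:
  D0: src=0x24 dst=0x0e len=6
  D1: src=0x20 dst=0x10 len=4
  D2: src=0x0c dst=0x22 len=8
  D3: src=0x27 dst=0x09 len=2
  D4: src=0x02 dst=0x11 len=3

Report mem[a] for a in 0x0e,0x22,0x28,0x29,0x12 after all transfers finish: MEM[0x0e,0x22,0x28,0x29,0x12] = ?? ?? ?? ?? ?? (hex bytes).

#0 dst[0x0e+6] := {0xba,0xa1,0x0e,0x5f,0x43,0x12}
#1 dst[0x10+4] := {0x6a,0x73,0xf9,0xc5}
#2 dst[0x22+8] := {0xc2,0xb6,0xba,0xa1,0x6a,0x73,0xf9,0xc5}
#3 dst[0x09+2] := {0x73,0xf9}
#4 dst[0x11+3] := {0x8b,0xeb,0x09}
query mem[0x0e]=0xba, mem[0x22]=0xc2, mem[0x28]=0xf9, mem[0x29]=0xc5, mem[0x12]=0xeb

MEM[0x0e,0x22,0x28,0x29,0x12] = ba c2 f9 c5 eb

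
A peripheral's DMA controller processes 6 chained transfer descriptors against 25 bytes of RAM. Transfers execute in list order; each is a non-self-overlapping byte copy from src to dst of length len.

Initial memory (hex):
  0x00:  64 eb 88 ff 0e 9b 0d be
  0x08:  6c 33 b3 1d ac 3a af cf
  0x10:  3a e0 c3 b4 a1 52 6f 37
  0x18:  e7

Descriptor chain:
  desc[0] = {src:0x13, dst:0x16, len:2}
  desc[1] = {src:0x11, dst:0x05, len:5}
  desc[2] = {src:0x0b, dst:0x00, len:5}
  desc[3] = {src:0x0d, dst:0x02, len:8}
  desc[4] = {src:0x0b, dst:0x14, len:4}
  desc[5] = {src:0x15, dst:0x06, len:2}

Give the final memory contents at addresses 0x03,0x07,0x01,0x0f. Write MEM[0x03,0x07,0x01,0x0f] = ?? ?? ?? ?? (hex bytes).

[0] 0x13->0x16 len=2 : b4 a1
[1] 0x11->0x05 len=5 : e0 c3 b4 a1 52
[2] 0x0b->0x00 len=5 : 1d ac 3a af cf
[3] 0x0d->0x02 len=8 : 3a af cf 3a e0 c3 b4 a1
[4] 0x0b->0x14 len=4 : 1d ac 3a af
[5] 0x15->0x06 len=2 : ac 3a
query mem[0x03]=0xaf, mem[0x07]=0x3a, mem[0x01]=0xac, mem[0x0f]=0xcf

MEM[0x03,0x07,0x01,0x0f] = af 3a ac cf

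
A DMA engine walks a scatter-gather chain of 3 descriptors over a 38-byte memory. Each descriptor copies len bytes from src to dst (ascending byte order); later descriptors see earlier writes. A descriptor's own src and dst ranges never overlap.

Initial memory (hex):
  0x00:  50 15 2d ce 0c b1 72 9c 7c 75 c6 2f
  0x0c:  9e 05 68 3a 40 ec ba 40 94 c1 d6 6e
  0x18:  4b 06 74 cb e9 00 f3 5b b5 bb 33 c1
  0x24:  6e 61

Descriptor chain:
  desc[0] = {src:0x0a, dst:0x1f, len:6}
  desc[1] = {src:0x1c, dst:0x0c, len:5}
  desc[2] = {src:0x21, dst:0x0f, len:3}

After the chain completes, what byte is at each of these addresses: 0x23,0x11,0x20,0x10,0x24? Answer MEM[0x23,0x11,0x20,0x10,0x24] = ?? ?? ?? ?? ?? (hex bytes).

MEM[0x23,0x11,0x20,0x10,0x24] = 68 68 2f 05 3a

[0] 0x0a->0x1f len=6 : c6 2f 9e 05 68 3a
[1] 0x1c->0x0c len=5 : e9 00 f3 c6 2f
[2] 0x21->0x0f len=3 : 9e 05 68
query mem[0x23]=0x68, mem[0x11]=0x68, mem[0x20]=0x2f, mem[0x10]=0x05, mem[0x24]=0x3a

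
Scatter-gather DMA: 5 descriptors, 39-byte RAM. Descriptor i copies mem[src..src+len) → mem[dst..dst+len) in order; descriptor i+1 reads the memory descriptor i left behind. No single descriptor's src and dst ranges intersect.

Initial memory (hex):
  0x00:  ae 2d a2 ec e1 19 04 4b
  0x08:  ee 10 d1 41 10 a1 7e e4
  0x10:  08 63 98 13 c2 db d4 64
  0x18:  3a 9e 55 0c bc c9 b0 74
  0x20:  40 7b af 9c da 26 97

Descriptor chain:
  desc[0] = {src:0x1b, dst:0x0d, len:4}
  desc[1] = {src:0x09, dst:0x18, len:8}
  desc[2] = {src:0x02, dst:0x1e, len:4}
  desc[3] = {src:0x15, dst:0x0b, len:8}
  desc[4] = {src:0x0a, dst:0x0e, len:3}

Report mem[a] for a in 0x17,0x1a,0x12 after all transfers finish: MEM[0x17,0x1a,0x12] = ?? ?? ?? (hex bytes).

D0: mem[0x0d..0x10] <- [0c bc c9 b0]
D1: mem[0x18..0x1f] <- [10 d1 41 10 0c bc c9 b0]
D2: mem[0x1e..0x21] <- [a2 ec e1 19]
D3: mem[0x0b..0x12] <- [db d4 64 10 d1 41 10 0c]
D4: mem[0x0e..0x10] <- [d1 db d4]
query mem[0x17]=0x64, mem[0x1a]=0x41, mem[0x12]=0x0c

MEM[0x17,0x1a,0x12] = 64 41 0c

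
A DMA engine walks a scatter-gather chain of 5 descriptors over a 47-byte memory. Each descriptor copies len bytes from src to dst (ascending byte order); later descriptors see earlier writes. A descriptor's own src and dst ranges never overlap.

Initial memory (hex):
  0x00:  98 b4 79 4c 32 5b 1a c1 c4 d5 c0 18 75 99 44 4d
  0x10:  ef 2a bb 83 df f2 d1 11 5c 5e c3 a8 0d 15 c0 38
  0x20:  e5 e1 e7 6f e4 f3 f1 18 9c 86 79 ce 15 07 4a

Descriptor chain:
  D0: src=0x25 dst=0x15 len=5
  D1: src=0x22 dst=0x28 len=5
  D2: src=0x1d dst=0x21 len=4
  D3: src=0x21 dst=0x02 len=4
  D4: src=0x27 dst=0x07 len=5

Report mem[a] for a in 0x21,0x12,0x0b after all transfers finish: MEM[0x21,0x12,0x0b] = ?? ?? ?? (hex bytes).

MEM[0x21,0x12,0x0b] = 15 bb f3

#0 dst[0x15+5] := {0xf3,0xf1,0x18,0x9c,0x86}
#1 dst[0x28+5] := {0xe7,0x6f,0xe4,0xf3,0xf1}
#2 dst[0x21+4] := {0x15,0xc0,0x38,0xe5}
#3 dst[0x02+4] := {0x15,0xc0,0x38,0xe5}
#4 dst[0x07+5] := {0x18,0xe7,0x6f,0xe4,0xf3}
query mem[0x21]=0x15, mem[0x12]=0xbb, mem[0x0b]=0xf3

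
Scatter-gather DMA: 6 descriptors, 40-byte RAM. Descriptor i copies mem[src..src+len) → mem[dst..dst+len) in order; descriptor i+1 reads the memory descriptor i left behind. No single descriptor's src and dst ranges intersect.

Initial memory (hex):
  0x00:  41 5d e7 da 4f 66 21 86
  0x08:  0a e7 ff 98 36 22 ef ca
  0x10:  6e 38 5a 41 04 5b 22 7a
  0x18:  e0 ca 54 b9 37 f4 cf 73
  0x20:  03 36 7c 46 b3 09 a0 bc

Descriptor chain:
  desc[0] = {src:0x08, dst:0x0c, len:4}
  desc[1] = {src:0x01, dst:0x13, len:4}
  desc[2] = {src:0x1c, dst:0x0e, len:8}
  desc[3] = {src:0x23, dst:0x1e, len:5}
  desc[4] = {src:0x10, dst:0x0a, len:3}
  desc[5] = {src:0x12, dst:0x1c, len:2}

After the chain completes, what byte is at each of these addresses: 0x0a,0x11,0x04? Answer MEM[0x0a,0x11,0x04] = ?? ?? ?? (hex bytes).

MEM[0x0a,0x11,0x04] = cf 73 4f

  after D0: wrote 4B at 0x0c = 0ae7ff98
  after D1: wrote 4B at 0x13 = 5de7da4f
  after D2: wrote 8B at 0x0e = 37f4cf7303367c46
  after D3: wrote 5B at 0x1e = 46b309a0bc
  after D4: wrote 3B at 0x0a = cf7303
  after D5: wrote 2B at 0x1c = 0336
query mem[0x0a]=0xcf, mem[0x11]=0x73, mem[0x04]=0x4f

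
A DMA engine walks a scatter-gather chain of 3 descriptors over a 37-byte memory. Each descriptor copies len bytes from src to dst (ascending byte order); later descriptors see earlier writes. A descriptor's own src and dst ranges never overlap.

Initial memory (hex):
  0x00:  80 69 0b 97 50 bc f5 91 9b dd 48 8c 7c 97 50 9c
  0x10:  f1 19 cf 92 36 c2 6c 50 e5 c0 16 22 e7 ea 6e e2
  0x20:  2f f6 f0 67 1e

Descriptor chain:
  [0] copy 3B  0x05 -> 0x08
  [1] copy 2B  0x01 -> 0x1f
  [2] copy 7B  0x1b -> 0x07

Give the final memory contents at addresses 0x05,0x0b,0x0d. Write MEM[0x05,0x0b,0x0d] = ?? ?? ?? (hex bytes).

MEM[0x05,0x0b,0x0d] = bc 69 f6

  after D0: wrote 3B at 0x08 = bcf591
  after D1: wrote 2B at 0x1f = 690b
  after D2: wrote 7B at 0x07 = 22e7ea6e690bf6
query mem[0x05]=0xbc, mem[0x0b]=0x69, mem[0x0d]=0xf6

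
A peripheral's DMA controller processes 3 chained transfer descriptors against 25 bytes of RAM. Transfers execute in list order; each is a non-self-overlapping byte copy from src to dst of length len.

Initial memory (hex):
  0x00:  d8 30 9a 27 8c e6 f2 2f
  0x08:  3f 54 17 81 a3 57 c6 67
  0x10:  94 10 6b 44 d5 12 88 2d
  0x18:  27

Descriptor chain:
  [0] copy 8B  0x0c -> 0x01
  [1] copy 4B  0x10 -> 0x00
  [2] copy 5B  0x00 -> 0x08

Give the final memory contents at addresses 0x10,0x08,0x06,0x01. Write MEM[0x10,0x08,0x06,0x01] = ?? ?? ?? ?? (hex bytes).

MEM[0x10,0x08,0x06,0x01] = 94 94 10 10

D0: mem[0x01..0x08] <- [a3 57 c6 67 94 10 6b 44]
D1: mem[0x00..0x03] <- [94 10 6b 44]
D2: mem[0x08..0x0c] <- [94 10 6b 44 67]
query mem[0x10]=0x94, mem[0x08]=0x94, mem[0x06]=0x10, mem[0x01]=0x10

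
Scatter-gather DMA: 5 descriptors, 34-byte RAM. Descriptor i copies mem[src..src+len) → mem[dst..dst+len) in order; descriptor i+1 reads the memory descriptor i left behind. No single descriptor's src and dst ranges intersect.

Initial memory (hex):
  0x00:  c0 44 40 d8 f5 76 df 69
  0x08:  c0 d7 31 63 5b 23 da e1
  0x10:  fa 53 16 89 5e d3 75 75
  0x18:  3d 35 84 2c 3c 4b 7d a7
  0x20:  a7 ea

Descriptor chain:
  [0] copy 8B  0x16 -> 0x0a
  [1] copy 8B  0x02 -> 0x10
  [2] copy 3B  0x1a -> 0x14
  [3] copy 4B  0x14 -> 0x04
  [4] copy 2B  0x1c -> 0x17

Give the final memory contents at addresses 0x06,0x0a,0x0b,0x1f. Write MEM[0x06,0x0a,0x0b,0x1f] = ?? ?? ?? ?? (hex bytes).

MEM[0x06,0x0a,0x0b,0x1f] = 3c 75 75 a7

#0 dst[0x0a+8] := {0x75,0x75,0x3d,0x35,0x84,0x2c,0x3c,0x4b}
#1 dst[0x10+8] := {0x40,0xd8,0xf5,0x76,0xdf,0x69,0xc0,0xd7}
#2 dst[0x14+3] := {0x84,0x2c,0x3c}
#3 dst[0x04+4] := {0x84,0x2c,0x3c,0xd7}
#4 dst[0x17+2] := {0x3c,0x4b}
query mem[0x06]=0x3c, mem[0x0a]=0x75, mem[0x0b]=0x75, mem[0x1f]=0xa7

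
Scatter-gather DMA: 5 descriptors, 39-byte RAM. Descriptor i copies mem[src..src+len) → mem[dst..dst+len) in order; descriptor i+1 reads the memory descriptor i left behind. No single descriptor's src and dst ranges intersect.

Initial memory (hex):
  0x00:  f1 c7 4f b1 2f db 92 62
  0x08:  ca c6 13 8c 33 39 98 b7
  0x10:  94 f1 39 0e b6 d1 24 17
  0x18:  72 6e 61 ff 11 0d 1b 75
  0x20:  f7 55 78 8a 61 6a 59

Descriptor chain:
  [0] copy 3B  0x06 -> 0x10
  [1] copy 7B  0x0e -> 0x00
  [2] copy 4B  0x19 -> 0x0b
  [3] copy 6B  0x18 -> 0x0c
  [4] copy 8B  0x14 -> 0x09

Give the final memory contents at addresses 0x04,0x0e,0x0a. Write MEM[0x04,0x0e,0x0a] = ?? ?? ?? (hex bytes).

MEM[0x04,0x0e,0x0a] = ca 6e d1

D0: mem[0x10..0x12] <- [92 62 ca]
D1: mem[0x00..0x06] <- [98 b7 92 62 ca 0e b6]
D2: mem[0x0b..0x0e] <- [6e 61 ff 11]
D3: mem[0x0c..0x11] <- [72 6e 61 ff 11 0d]
D4: mem[0x09..0x10] <- [b6 d1 24 17 72 6e 61 ff]
query mem[0x04]=0xca, mem[0x0e]=0x6e, mem[0x0a]=0xd1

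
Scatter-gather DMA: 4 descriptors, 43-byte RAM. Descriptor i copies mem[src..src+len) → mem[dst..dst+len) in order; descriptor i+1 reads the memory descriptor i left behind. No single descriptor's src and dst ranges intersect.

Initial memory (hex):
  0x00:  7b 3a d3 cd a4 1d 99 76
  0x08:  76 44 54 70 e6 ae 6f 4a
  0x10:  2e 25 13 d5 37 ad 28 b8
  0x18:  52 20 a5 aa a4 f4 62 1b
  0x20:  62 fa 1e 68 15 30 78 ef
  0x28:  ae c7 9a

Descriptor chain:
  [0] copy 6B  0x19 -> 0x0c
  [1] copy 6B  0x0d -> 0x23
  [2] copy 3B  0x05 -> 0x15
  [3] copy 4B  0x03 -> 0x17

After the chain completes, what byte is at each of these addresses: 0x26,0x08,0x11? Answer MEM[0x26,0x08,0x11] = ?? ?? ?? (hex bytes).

[0] 0x19->0x0c len=6 : 20 a5 aa a4 f4 62
[1] 0x0d->0x23 len=6 : a5 aa a4 f4 62 13
[2] 0x05->0x15 len=3 : 1d 99 76
[3] 0x03->0x17 len=4 : cd a4 1d 99
query mem[0x26]=0xf4, mem[0x08]=0x76, mem[0x11]=0x62

MEM[0x26,0x08,0x11] = f4 76 62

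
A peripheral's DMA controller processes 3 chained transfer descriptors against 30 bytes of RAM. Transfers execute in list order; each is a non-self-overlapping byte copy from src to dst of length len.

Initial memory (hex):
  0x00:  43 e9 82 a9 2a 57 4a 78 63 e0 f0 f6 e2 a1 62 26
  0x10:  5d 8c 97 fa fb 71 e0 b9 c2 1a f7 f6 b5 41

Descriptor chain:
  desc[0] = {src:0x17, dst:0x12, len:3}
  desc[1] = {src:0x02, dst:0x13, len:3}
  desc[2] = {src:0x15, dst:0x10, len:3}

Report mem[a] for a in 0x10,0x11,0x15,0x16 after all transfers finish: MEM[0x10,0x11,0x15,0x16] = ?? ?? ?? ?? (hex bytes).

D0: mem[0x12..0x14] <- [b9 c2 1a]
D1: mem[0x13..0x15] <- [82 a9 2a]
D2: mem[0x10..0x12] <- [2a e0 b9]
query mem[0x10]=0x2a, mem[0x11]=0xe0, mem[0x15]=0x2a, mem[0x16]=0xe0

MEM[0x10,0x11,0x15,0x16] = 2a e0 2a e0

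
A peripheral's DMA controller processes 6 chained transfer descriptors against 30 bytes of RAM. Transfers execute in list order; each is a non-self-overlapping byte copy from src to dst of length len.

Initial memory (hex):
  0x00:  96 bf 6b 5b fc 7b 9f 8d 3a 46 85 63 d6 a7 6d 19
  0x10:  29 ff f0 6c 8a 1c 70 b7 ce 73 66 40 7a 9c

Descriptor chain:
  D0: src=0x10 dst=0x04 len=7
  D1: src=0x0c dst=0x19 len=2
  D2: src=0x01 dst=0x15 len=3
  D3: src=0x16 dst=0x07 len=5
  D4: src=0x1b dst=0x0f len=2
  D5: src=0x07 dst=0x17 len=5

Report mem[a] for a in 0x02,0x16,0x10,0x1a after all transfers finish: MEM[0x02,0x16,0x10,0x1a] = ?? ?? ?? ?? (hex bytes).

[0] 0x10->0x04 len=7 : 29 ff f0 6c 8a 1c 70
[1] 0x0c->0x19 len=2 : d6 a7
[2] 0x01->0x15 len=3 : bf 6b 5b
[3] 0x16->0x07 len=5 : 6b 5b ce d6 a7
[4] 0x1b->0x0f len=2 : 40 7a
[5] 0x07->0x17 len=5 : 6b 5b ce d6 a7
query mem[0x02]=0x6b, mem[0x16]=0x6b, mem[0x10]=0x7a, mem[0x1a]=0xd6

MEM[0x02,0x16,0x10,0x1a] = 6b 6b 7a d6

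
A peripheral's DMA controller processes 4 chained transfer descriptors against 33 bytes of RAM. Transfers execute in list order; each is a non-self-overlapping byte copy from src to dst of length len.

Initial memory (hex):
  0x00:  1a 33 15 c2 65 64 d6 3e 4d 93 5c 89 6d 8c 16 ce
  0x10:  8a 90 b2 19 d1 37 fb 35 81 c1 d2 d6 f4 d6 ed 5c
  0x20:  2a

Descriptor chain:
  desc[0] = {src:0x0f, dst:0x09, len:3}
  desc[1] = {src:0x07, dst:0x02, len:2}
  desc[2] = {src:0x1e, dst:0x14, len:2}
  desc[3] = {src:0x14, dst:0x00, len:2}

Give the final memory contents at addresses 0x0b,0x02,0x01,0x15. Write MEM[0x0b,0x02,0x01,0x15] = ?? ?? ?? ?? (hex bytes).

  after D0: wrote 3B at 0x09 = ce8a90
  after D1: wrote 2B at 0x02 = 3e4d
  after D2: wrote 2B at 0x14 = ed5c
  after D3: wrote 2B at 0x00 = ed5c
query mem[0x0b]=0x90, mem[0x02]=0x3e, mem[0x01]=0x5c, mem[0x15]=0x5c

MEM[0x0b,0x02,0x01,0x15] = 90 3e 5c 5c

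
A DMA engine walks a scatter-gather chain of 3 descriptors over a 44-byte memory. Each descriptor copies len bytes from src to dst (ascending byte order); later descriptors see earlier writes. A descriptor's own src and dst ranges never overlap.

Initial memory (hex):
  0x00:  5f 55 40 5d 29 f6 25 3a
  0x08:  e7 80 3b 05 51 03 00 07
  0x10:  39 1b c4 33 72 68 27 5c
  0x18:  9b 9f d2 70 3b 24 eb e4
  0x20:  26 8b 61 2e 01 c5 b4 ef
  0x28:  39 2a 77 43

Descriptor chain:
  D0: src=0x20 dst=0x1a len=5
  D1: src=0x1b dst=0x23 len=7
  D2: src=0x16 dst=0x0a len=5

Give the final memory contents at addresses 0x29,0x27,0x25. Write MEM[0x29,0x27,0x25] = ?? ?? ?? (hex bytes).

  after D0: wrote 5B at 0x1a = 268b612e01
  after D1: wrote 7B at 0x23 = 8b612e01e4268b
  after D2: wrote 5B at 0x0a = 275c9b9f26
query mem[0x29]=0x8b, mem[0x27]=0xe4, mem[0x25]=0x2e

MEM[0x29,0x27,0x25] = 8b e4 2e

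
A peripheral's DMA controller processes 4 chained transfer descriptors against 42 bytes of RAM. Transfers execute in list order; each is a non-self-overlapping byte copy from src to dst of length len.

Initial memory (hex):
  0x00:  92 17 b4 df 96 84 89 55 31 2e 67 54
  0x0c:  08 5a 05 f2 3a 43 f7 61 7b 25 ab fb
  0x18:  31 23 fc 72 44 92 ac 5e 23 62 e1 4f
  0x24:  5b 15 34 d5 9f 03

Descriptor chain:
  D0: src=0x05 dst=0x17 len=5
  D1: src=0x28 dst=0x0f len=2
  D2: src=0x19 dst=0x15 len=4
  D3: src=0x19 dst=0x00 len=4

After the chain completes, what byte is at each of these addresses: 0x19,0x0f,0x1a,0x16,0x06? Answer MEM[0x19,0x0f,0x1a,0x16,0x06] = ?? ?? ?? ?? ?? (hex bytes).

[0] 0x05->0x17 len=5 : 84 89 55 31 2e
[1] 0x28->0x0f len=2 : 9f 03
[2] 0x19->0x15 len=4 : 55 31 2e 44
[3] 0x19->0x00 len=4 : 55 31 2e 44
query mem[0x19]=0x55, mem[0x0f]=0x9f, mem[0x1a]=0x31, mem[0x16]=0x31, mem[0x06]=0x89

MEM[0x19,0x0f,0x1a,0x16,0x06] = 55 9f 31 31 89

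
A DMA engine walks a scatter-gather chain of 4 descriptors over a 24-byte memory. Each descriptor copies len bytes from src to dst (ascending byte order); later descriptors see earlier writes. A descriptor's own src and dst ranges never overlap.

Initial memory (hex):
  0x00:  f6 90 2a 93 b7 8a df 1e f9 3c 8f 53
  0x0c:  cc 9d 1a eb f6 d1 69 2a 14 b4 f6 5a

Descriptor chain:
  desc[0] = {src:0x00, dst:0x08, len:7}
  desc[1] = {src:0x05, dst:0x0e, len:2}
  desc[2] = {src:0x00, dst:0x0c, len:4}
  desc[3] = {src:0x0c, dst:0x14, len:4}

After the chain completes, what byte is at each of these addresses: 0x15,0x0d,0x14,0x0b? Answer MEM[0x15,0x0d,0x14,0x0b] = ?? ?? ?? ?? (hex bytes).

D0: mem[0x08..0x0e] <- [f6 90 2a 93 b7 8a df]
D1: mem[0x0e..0x0f] <- [8a df]
D2: mem[0x0c..0x0f] <- [f6 90 2a 93]
D3: mem[0x14..0x17] <- [f6 90 2a 93]
query mem[0x15]=0x90, mem[0x0d]=0x90, mem[0x14]=0xf6, mem[0x0b]=0x93

MEM[0x15,0x0d,0x14,0x0b] = 90 90 f6 93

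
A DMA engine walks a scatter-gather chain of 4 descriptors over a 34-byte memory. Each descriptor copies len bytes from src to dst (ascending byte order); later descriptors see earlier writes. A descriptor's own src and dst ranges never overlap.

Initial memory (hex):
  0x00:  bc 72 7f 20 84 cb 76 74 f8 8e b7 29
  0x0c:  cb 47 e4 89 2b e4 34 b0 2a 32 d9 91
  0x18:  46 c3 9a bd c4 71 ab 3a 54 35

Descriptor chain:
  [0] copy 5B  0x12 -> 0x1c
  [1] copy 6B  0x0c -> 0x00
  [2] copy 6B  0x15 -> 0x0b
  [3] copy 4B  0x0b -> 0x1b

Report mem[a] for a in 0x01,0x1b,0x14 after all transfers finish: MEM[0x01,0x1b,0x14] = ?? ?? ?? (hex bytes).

MEM[0x01,0x1b,0x14] = 47 32 2a

#0 dst[0x1c+5] := {0x34,0xb0,0x2a,0x32,0xd9}
#1 dst[0x00+6] := {0xcb,0x47,0xe4,0x89,0x2b,0xe4}
#2 dst[0x0b+6] := {0x32,0xd9,0x91,0x46,0xc3,0x9a}
#3 dst[0x1b+4] := {0x32,0xd9,0x91,0x46}
query mem[0x01]=0x47, mem[0x1b]=0x32, mem[0x14]=0x2a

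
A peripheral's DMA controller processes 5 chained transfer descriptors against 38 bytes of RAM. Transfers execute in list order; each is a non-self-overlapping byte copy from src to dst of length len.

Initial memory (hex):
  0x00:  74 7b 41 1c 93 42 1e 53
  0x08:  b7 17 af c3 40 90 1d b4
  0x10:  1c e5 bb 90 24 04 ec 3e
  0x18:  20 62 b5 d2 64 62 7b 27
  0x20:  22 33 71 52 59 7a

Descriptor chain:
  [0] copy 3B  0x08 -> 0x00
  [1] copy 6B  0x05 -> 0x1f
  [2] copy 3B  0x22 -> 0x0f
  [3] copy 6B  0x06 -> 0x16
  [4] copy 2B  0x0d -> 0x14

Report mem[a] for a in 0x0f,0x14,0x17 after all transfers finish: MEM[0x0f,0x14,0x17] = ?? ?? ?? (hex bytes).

#0 dst[0x00+3] := {0xb7,0x17,0xaf}
#1 dst[0x1f+6] := {0x42,0x1e,0x53,0xb7,0x17,0xaf}
#2 dst[0x0f+3] := {0xb7,0x17,0xaf}
#3 dst[0x16+6] := {0x1e,0x53,0xb7,0x17,0xaf,0xc3}
#4 dst[0x14+2] := {0x90,0x1d}
query mem[0x0f]=0xb7, mem[0x14]=0x90, mem[0x17]=0x53

MEM[0x0f,0x14,0x17] = b7 90 53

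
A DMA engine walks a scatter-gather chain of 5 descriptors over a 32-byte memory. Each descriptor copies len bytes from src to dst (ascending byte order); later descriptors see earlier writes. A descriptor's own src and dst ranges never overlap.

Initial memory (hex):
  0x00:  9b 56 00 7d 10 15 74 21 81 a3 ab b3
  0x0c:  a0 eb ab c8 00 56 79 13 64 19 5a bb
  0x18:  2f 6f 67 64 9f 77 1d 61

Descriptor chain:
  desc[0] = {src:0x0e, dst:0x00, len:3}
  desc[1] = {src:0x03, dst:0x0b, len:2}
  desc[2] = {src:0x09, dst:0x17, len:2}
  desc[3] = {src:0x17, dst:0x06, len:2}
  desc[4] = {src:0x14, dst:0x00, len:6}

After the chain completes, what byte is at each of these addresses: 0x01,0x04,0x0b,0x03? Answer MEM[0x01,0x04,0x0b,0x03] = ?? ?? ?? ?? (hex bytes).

D0: mem[0x00..0x02] <- [ab c8 00]
D1: mem[0x0b..0x0c] <- [7d 10]
D2: mem[0x17..0x18] <- [a3 ab]
D3: mem[0x06..0x07] <- [a3 ab]
D4: mem[0x00..0x05] <- [64 19 5a a3 ab 6f]
query mem[0x01]=0x19, mem[0x04]=0xab, mem[0x0b]=0x7d, mem[0x03]=0xa3

MEM[0x01,0x04,0x0b,0x03] = 19 ab 7d a3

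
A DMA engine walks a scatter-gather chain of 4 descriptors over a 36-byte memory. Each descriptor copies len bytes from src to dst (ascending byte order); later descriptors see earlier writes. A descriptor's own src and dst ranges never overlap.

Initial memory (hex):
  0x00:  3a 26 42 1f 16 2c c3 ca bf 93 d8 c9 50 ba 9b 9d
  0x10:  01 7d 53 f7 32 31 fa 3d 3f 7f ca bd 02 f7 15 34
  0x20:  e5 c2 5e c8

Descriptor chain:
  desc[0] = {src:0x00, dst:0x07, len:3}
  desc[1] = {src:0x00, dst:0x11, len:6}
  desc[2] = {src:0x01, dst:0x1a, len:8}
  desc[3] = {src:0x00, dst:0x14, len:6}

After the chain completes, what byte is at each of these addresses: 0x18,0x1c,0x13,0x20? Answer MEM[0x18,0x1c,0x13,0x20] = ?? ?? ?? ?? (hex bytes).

D0: mem[0x07..0x09] <- [3a 26 42]
D1: mem[0x11..0x16] <- [3a 26 42 1f 16 2c]
D2: mem[0x1a..0x21] <- [26 42 1f 16 2c c3 3a 26]
D3: mem[0x14..0x19] <- [3a 26 42 1f 16 2c]
query mem[0x18]=0x16, mem[0x1c]=0x1f, mem[0x13]=0x42, mem[0x20]=0x3a

MEM[0x18,0x1c,0x13,0x20] = 16 1f 42 3a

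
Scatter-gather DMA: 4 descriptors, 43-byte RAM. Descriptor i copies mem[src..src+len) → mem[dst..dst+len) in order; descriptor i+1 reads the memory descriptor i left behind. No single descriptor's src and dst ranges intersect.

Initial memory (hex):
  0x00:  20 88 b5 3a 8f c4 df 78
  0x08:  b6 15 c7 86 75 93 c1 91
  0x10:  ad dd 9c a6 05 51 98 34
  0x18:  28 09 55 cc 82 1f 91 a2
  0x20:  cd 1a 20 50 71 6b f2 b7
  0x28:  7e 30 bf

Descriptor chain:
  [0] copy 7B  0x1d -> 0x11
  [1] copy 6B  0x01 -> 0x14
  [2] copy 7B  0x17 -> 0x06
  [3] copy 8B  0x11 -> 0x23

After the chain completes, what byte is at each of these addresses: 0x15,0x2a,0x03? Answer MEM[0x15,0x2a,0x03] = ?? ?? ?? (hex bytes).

MEM[0x15,0x2a,0x03] = b5 c4 3a

[0] 0x1d->0x11 len=7 : 1f 91 a2 cd 1a 20 50
[1] 0x01->0x14 len=6 : 88 b5 3a 8f c4 df
[2] 0x17->0x06 len=7 : 8f c4 df 55 cc 82 1f
[3] 0x11->0x23 len=8 : 1f 91 a2 88 b5 3a 8f c4
query mem[0x15]=0xb5, mem[0x2a]=0xc4, mem[0x03]=0x3a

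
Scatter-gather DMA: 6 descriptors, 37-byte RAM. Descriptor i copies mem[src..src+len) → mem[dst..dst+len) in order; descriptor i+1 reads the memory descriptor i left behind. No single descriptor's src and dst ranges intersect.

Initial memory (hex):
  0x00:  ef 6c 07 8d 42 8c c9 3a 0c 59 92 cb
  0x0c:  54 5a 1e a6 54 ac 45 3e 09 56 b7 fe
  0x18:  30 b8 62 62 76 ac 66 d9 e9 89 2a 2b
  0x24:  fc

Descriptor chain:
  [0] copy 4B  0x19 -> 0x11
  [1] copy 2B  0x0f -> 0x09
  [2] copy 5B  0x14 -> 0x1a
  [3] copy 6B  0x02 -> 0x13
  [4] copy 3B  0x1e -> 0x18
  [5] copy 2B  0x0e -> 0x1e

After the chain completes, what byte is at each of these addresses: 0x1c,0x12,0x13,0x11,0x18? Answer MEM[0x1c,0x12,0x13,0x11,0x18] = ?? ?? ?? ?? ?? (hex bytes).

  after D0: wrote 4B at 0x11 = b8626276
  after D1: wrote 2B at 0x09 = a654
  after D2: wrote 5B at 0x1a = 7656b7fe30
  after D3: wrote 6B at 0x13 = 078d428cc93a
  after D4: wrote 3B at 0x18 = 30d9e9
  after D5: wrote 2B at 0x1e = 1ea6
query mem[0x1c]=0xb7, mem[0x12]=0x62, mem[0x13]=0x07, mem[0x11]=0xb8, mem[0x18]=0x30

MEM[0x1c,0x12,0x13,0x11,0x18] = b7 62 07 b8 30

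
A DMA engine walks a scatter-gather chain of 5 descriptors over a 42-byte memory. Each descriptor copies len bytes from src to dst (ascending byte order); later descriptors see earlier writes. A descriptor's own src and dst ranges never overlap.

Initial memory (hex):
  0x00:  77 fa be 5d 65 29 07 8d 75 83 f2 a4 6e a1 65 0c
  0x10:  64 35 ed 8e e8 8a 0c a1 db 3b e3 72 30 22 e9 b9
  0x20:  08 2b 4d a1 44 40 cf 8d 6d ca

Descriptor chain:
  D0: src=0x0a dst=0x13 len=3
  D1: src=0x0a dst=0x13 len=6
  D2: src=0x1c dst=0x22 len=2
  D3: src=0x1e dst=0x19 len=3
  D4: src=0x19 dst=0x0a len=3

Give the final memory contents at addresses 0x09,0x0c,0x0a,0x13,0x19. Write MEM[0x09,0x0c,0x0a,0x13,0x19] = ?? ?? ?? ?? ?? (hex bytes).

  after D0: wrote 3B at 0x13 = f2a46e
  after D1: wrote 6B at 0x13 = f2a46ea1650c
  after D2: wrote 2B at 0x22 = 3022
  after D3: wrote 3B at 0x19 = e9b908
  after D4: wrote 3B at 0x0a = e9b908
query mem[0x09]=0x83, mem[0x0c]=0x08, mem[0x0a]=0xe9, mem[0x13]=0xf2, mem[0x19]=0xe9

MEM[0x09,0x0c,0x0a,0x13,0x19] = 83 08 e9 f2 e9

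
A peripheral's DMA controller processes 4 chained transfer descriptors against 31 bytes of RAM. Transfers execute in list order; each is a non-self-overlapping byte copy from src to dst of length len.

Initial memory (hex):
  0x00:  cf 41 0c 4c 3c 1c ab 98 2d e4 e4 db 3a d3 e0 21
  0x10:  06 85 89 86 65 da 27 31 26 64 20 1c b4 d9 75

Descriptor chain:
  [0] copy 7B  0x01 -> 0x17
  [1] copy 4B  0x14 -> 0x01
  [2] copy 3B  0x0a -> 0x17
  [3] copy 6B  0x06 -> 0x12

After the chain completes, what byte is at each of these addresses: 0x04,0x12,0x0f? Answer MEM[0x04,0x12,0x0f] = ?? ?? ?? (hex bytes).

MEM[0x04,0x12,0x0f] = 41 ab 21

  after D0: wrote 7B at 0x17 = 410c4c3c1cab98
  after D1: wrote 4B at 0x01 = 65da2741
  after D2: wrote 3B at 0x17 = e4db3a
  after D3: wrote 6B at 0x12 = ab982de4e4db
query mem[0x04]=0x41, mem[0x12]=0xab, mem[0x0f]=0x21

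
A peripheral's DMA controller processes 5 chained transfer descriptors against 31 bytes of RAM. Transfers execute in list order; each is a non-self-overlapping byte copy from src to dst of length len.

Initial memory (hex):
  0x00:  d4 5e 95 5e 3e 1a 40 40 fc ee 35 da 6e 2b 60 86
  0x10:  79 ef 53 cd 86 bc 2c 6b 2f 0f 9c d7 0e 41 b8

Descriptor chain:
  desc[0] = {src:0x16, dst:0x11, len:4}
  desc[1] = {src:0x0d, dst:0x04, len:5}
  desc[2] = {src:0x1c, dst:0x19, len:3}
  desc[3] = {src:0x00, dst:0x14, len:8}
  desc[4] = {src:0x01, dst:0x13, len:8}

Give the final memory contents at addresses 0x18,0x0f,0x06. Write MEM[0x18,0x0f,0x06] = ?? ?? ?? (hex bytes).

MEM[0x18,0x0f,0x06] = 86 86 86

#0 dst[0x11+4] := {0x2c,0x6b,0x2f,0x0f}
#1 dst[0x04+5] := {0x2b,0x60,0x86,0x79,0x2c}
#2 dst[0x19+3] := {0x0e,0x41,0xb8}
#3 dst[0x14+8] := {0xd4,0x5e,0x95,0x5e,0x2b,0x60,0x86,0x79}
#4 dst[0x13+8] := {0x5e,0x95,0x5e,0x2b,0x60,0x86,0x79,0x2c}
query mem[0x18]=0x86, mem[0x0f]=0x86, mem[0x06]=0x86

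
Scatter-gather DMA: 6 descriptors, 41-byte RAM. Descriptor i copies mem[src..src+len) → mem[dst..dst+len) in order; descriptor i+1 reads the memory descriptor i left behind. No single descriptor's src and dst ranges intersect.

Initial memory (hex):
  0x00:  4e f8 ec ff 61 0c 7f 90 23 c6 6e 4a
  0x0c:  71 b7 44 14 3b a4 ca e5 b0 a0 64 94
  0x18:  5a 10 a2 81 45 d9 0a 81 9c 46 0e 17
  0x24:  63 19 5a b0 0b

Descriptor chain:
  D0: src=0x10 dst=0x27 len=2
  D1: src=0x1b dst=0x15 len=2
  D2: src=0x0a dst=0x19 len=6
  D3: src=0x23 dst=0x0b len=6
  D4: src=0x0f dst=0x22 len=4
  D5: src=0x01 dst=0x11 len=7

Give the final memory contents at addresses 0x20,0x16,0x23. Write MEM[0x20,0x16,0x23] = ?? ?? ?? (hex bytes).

MEM[0x20,0x16,0x23] = 9c 7f a4

  after D0: wrote 2B at 0x27 = 3ba4
  after D1: wrote 2B at 0x15 = 8145
  after D2: wrote 6B at 0x19 = 6e4a71b74414
  after D3: wrote 6B at 0x0b = 1763195a3ba4
  after D4: wrote 4B at 0x22 = 3ba4a4ca
  after D5: wrote 7B at 0x11 = f8ecff610c7f90
query mem[0x20]=0x9c, mem[0x16]=0x7f, mem[0x23]=0xa4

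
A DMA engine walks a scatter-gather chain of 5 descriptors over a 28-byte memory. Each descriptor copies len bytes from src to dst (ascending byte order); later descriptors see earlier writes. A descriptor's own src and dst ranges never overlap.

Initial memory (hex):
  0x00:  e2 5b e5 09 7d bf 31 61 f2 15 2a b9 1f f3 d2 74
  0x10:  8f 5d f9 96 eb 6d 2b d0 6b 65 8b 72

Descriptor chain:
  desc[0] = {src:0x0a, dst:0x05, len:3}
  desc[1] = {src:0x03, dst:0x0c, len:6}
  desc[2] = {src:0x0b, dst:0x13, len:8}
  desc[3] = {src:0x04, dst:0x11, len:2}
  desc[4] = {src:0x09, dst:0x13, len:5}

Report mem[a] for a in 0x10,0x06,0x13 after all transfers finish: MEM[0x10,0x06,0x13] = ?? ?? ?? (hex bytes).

MEM[0x10,0x06,0x13] = 1f b9 15

D0: mem[0x05..0x07] <- [2a b9 1f]
D1: mem[0x0c..0x11] <- [09 7d 2a b9 1f f2]
D2: mem[0x13..0x1a] <- [b9 09 7d 2a b9 1f f2 f9]
D3: mem[0x11..0x12] <- [7d 2a]
D4: mem[0x13..0x17] <- [15 2a b9 09 7d]
query mem[0x10]=0x1f, mem[0x06]=0xb9, mem[0x13]=0x15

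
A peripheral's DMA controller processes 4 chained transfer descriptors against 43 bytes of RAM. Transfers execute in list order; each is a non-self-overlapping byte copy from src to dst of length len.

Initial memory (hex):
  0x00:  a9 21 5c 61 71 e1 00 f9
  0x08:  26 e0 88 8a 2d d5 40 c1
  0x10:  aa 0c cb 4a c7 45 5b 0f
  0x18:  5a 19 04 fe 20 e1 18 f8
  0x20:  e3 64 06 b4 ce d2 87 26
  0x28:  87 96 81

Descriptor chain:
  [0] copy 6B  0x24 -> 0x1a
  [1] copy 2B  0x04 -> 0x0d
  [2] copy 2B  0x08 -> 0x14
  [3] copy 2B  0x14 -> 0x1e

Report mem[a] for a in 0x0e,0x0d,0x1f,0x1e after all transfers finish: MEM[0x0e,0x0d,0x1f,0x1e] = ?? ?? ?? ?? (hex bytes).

D0: mem[0x1a..0x1f] <- [ce d2 87 26 87 96]
D1: mem[0x0d..0x0e] <- [71 e1]
D2: mem[0x14..0x15] <- [26 e0]
D3: mem[0x1e..0x1f] <- [26 e0]
query mem[0x0e]=0xe1, mem[0x0d]=0x71, mem[0x1f]=0xe0, mem[0x1e]=0x26

MEM[0x0e,0x0d,0x1f,0x1e] = e1 71 e0 26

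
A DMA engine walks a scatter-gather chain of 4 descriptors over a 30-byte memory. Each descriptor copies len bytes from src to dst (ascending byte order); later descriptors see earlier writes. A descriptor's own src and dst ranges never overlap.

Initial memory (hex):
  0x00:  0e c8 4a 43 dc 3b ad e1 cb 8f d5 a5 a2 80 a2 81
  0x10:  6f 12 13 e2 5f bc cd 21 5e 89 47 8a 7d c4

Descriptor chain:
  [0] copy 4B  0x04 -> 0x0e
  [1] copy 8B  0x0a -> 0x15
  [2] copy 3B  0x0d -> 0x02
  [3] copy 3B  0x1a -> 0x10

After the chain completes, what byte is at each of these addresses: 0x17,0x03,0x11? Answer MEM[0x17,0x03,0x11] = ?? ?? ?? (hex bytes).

MEM[0x17,0x03,0x11] = a2 dc ad

  after D0: wrote 4B at 0x0e = dc3bade1
  after D1: wrote 8B at 0x15 = d5a5a280dc3bade1
  after D2: wrote 3B at 0x02 = 80dc3b
  after D3: wrote 3B at 0x10 = 3bade1
query mem[0x17]=0xa2, mem[0x03]=0xdc, mem[0x11]=0xad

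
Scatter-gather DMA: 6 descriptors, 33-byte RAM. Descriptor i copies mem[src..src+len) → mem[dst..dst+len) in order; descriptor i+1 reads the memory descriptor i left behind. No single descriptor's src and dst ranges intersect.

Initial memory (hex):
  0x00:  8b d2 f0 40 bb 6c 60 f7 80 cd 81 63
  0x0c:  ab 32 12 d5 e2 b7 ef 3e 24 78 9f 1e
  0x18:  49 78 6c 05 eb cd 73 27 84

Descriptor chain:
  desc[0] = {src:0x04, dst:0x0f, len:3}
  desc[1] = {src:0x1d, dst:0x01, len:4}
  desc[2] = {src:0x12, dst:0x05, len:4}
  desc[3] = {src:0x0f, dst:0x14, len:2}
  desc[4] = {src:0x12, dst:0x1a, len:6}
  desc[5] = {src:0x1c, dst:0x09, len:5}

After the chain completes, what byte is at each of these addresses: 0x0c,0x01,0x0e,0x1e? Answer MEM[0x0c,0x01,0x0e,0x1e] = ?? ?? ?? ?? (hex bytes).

MEM[0x0c,0x01,0x0e,0x1e] = 1e cd 12 9f

#0 dst[0x0f+3] := {0xbb,0x6c,0x60}
#1 dst[0x01+4] := {0xcd,0x73,0x27,0x84}
#2 dst[0x05+4] := {0xef,0x3e,0x24,0x78}
#3 dst[0x14+2] := {0xbb,0x6c}
#4 dst[0x1a+6] := {0xef,0x3e,0xbb,0x6c,0x9f,0x1e}
#5 dst[0x09+5] := {0xbb,0x6c,0x9f,0x1e,0x84}
query mem[0x0c]=0x1e, mem[0x01]=0xcd, mem[0x0e]=0x12, mem[0x1e]=0x9f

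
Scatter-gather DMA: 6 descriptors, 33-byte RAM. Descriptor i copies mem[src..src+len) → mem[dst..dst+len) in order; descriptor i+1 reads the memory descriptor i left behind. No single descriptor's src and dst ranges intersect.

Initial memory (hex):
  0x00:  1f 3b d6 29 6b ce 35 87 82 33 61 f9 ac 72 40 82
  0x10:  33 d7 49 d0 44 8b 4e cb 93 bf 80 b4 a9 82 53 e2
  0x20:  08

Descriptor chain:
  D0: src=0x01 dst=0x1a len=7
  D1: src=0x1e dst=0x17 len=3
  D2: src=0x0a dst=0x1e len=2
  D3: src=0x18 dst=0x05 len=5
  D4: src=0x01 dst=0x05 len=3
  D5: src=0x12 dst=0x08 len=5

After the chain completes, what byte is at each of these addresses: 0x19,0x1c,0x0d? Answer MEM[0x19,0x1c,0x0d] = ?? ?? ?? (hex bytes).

#0 dst[0x1a+7] := {0x3b,0xd6,0x29,0x6b,0xce,0x35,0x87}
#1 dst[0x17+3] := {0xce,0x35,0x87}
#2 dst[0x1e+2] := {0x61,0xf9}
#3 dst[0x05+5] := {0x35,0x87,0x3b,0xd6,0x29}
#4 dst[0x05+3] := {0x3b,0xd6,0x29}
#5 dst[0x08+5] := {0x49,0xd0,0x44,0x8b,0x4e}
query mem[0x19]=0x87, mem[0x1c]=0x29, mem[0x0d]=0x72

MEM[0x19,0x1c,0x0d] = 87 29 72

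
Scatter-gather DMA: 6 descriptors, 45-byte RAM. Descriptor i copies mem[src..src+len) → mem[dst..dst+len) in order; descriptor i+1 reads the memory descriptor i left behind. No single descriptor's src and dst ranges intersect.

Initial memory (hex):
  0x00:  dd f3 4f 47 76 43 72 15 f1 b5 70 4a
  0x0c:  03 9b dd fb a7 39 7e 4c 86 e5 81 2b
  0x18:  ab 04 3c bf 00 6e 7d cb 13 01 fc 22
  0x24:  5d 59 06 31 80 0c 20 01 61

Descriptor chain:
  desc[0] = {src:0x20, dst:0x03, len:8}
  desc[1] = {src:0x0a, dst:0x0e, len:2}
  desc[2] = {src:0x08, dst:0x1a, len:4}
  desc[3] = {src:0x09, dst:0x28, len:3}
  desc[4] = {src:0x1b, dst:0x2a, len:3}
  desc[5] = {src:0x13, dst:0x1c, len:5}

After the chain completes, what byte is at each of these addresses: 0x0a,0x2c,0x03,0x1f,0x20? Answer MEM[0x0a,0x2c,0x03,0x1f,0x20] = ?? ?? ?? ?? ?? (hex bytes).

[0] 0x20->0x03 len=8 : 13 01 fc 22 5d 59 06 31
[1] 0x0a->0x0e len=2 : 31 4a
[2] 0x08->0x1a len=4 : 59 06 31 4a
[3] 0x09->0x28 len=3 : 06 31 4a
[4] 0x1b->0x2a len=3 : 06 31 4a
[5] 0x13->0x1c len=5 : 4c 86 e5 81 2b
query mem[0x0a]=0x31, mem[0x2c]=0x4a, mem[0x03]=0x13, mem[0x1f]=0x81, mem[0x20]=0x2b

MEM[0x0a,0x2c,0x03,0x1f,0x20] = 31 4a 13 81 2b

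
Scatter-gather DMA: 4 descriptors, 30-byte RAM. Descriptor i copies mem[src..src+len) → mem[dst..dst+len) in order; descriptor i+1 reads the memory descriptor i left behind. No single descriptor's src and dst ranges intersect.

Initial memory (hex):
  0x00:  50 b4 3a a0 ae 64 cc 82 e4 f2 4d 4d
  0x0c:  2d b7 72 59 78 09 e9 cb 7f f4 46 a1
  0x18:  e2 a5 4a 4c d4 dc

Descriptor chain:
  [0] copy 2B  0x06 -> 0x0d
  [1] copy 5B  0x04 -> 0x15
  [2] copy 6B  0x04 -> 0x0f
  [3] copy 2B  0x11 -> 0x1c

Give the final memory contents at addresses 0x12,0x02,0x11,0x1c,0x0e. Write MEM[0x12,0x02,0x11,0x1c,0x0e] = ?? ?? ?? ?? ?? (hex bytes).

MEM[0x12,0x02,0x11,0x1c,0x0e] = 82 3a cc cc 82

D0: mem[0x0d..0x0e] <- [cc 82]
D1: mem[0x15..0x19] <- [ae 64 cc 82 e4]
D2: mem[0x0f..0x14] <- [ae 64 cc 82 e4 f2]
D3: mem[0x1c..0x1d] <- [cc 82]
query mem[0x12]=0x82, mem[0x02]=0x3a, mem[0x11]=0xcc, mem[0x1c]=0xcc, mem[0x0e]=0x82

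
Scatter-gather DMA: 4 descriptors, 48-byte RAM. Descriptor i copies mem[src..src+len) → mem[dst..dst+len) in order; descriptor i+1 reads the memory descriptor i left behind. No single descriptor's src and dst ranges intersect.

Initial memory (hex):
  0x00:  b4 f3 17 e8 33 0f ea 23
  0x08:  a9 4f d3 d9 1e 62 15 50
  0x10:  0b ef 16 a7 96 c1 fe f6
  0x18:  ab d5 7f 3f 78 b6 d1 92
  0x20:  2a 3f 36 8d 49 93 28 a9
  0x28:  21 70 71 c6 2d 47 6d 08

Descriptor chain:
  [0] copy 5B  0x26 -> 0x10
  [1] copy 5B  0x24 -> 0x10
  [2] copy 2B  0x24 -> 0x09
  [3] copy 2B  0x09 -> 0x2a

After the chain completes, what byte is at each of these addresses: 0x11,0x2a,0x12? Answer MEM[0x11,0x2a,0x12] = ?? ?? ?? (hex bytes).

D0: mem[0x10..0x14] <- [28 a9 21 70 71]
D1: mem[0x10..0x14] <- [49 93 28 a9 21]
D2: mem[0x09..0x0a] <- [49 93]
D3: mem[0x2a..0x2b] <- [49 93]
query mem[0x11]=0x93, mem[0x2a]=0x49, mem[0x12]=0x28

MEM[0x11,0x2a,0x12] = 93 49 28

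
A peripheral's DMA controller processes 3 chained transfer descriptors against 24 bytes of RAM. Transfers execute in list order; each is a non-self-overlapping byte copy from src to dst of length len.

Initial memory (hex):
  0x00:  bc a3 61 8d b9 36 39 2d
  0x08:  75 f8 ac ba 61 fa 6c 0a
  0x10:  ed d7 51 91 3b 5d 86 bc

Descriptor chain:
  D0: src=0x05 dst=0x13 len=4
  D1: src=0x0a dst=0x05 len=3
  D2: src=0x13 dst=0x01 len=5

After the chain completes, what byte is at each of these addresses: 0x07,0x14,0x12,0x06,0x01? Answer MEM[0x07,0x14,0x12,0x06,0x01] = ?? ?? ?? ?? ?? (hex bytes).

[0] 0x05->0x13 len=4 : 36 39 2d 75
[1] 0x0a->0x05 len=3 : ac ba 61
[2] 0x13->0x01 len=5 : 36 39 2d 75 bc
query mem[0x07]=0x61, mem[0x14]=0x39, mem[0x12]=0x51, mem[0x06]=0xba, mem[0x01]=0x36

MEM[0x07,0x14,0x12,0x06,0x01] = 61 39 51 ba 36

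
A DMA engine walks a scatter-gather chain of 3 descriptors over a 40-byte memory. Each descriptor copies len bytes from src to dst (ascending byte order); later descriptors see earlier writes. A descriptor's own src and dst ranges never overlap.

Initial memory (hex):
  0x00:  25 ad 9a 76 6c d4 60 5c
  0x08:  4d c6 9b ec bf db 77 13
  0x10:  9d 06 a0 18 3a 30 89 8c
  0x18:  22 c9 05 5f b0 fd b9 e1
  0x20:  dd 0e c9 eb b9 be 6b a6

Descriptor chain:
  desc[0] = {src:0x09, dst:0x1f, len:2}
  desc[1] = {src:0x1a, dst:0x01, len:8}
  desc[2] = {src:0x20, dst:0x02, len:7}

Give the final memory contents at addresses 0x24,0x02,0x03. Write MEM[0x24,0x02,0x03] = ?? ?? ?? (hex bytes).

MEM[0x24,0x02,0x03] = b9 9b 0e

[0] 0x09->0x1f len=2 : c6 9b
[1] 0x1a->0x01 len=8 : 05 5f b0 fd b9 c6 9b 0e
[2] 0x20->0x02 len=7 : 9b 0e c9 eb b9 be 6b
query mem[0x24]=0xb9, mem[0x02]=0x9b, mem[0x03]=0x0e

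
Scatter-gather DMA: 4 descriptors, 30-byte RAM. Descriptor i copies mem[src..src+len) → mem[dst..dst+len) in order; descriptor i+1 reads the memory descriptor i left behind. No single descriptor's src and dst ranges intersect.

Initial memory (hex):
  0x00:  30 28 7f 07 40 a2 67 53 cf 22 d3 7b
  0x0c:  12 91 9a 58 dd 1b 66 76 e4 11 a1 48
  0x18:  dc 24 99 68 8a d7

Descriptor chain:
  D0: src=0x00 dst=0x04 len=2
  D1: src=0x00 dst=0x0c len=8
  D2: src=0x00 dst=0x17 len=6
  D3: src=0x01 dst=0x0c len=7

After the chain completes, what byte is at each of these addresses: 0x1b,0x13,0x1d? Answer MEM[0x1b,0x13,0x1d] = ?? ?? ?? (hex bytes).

[0] 0x00->0x04 len=2 : 30 28
[1] 0x00->0x0c len=8 : 30 28 7f 07 30 28 67 53
[2] 0x00->0x17 len=6 : 30 28 7f 07 30 28
[3] 0x01->0x0c len=7 : 28 7f 07 30 28 67 53
query mem[0x1b]=0x30, mem[0x13]=0x53, mem[0x1d]=0xd7

MEM[0x1b,0x13,0x1d] = 30 53 d7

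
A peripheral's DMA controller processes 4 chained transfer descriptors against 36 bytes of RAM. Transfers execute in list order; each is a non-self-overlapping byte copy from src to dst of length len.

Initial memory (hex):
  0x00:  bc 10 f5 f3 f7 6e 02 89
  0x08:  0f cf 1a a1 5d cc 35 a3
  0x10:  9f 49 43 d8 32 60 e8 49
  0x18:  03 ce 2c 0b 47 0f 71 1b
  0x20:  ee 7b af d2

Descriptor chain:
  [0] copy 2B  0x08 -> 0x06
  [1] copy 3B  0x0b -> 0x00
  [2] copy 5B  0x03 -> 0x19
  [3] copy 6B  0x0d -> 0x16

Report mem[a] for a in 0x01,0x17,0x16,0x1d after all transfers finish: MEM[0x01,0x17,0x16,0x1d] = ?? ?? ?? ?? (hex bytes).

D0: mem[0x06..0x07] <- [0f cf]
D1: mem[0x00..0x02] <- [a1 5d cc]
D2: mem[0x19..0x1d] <- [f3 f7 6e 0f cf]
D3: mem[0x16..0x1b] <- [cc 35 a3 9f 49 43]
query mem[0x01]=0x5d, mem[0x17]=0x35, mem[0x16]=0xcc, mem[0x1d]=0xcf

MEM[0x01,0x17,0x16,0x1d] = 5d 35 cc cf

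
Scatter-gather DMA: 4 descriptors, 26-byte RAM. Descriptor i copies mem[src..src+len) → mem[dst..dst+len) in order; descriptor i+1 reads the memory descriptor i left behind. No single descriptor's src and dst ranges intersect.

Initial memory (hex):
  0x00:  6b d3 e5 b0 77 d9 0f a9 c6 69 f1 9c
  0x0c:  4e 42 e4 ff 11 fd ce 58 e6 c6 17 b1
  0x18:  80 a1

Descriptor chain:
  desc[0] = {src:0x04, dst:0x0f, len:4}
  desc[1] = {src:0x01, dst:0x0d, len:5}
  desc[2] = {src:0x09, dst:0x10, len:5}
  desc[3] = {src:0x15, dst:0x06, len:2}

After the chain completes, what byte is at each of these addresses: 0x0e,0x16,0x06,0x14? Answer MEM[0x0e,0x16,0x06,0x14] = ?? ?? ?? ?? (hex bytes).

MEM[0x0e,0x16,0x06,0x14] = e5 17 c6 d3

[0] 0x04->0x0f len=4 : 77 d9 0f a9
[1] 0x01->0x0d len=5 : d3 e5 b0 77 d9
[2] 0x09->0x10 len=5 : 69 f1 9c 4e d3
[3] 0x15->0x06 len=2 : c6 17
query mem[0x0e]=0xe5, mem[0x16]=0x17, mem[0x06]=0xc6, mem[0x14]=0xd3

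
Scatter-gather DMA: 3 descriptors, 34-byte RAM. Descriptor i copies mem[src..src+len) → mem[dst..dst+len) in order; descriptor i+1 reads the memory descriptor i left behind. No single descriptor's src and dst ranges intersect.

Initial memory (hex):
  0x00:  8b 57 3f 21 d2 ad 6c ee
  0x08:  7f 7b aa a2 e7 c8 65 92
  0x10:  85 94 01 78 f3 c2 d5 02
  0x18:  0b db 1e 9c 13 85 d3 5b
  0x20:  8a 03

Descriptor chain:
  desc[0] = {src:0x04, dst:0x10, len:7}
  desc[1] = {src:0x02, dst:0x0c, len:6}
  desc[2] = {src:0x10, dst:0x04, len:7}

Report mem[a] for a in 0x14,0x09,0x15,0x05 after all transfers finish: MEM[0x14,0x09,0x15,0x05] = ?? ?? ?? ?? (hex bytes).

  after D0: wrote 7B at 0x10 = d2ad6cee7f7baa
  after D1: wrote 6B at 0x0c = 3f21d2ad6cee
  after D2: wrote 7B at 0x04 = 6cee6cee7f7baa
query mem[0x14]=0x7f, mem[0x09]=0x7b, mem[0x15]=0x7b, mem[0x05]=0xee

MEM[0x14,0x09,0x15,0x05] = 7f 7b 7b ee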